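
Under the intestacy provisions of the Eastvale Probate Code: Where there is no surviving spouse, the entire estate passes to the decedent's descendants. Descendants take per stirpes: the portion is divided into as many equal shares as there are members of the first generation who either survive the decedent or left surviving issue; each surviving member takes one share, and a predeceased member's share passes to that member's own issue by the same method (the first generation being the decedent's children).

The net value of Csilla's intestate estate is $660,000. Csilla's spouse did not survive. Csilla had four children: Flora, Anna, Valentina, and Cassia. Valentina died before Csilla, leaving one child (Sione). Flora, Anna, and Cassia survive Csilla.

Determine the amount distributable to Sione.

The entire $660,000 passes to the descendants.
That amount ($660,000) is divided into 4 shares of $165,000: Flora, Anna, and Cassia each take $165,000; Valentina's $165,000 share passes to Valentina's issue.
Valentina's share ($165,000) passes entirely to Sione.

Sione receives $165,000.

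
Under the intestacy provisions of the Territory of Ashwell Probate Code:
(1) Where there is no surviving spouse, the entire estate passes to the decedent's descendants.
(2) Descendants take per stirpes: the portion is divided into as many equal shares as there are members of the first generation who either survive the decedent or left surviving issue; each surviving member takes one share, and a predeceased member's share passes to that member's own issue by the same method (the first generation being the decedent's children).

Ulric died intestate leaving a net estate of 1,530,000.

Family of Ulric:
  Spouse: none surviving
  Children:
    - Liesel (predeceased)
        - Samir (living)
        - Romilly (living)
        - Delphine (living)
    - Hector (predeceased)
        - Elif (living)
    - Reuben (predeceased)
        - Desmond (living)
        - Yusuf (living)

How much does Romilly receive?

Romilly receives 170,000.

The entire 1,530,000 passes to the descendants.
That amount (1,530,000) is divided into 3 shares of 510,000: Liesel's 510,000 share passes to Liesel's issue; Hector's 510,000 share passes to Hector's issue; Reuben's 510,000 share passes to Reuben's issue.
Liesel's share (510,000) is divided into 3 shares of 170,000: Samir, Romilly, and Delphine each take 170,000.
Hector's share (510,000) passes entirely to Elif.
Reuben's share (510,000) is divided into 2 shares of 255,000: Desmond and Yusuf each take 255,000.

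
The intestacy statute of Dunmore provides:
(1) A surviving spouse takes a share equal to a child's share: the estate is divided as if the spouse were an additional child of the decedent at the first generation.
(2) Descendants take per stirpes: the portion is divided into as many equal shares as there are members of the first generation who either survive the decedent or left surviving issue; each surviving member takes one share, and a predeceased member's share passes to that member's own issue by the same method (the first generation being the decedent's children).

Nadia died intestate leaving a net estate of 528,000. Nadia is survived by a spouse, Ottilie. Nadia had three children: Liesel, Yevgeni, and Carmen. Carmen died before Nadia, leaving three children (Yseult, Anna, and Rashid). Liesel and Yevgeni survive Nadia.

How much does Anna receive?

Anna receives 44,000.

The spouse counts as an additional share at the children's level, so there are 4 primary shares of 132,000. Ottilie takes one such share (132,000).
The children's combined portion (396,000) is divided into 3 shares of 132,000: Liesel and Yevgeni each take 132,000; Carmen's 132,000 share passes to Carmen's issue.
Carmen's share (132,000) is divided into 3 shares of 44,000: Yseult, Anna, and Rashid each take 44,000.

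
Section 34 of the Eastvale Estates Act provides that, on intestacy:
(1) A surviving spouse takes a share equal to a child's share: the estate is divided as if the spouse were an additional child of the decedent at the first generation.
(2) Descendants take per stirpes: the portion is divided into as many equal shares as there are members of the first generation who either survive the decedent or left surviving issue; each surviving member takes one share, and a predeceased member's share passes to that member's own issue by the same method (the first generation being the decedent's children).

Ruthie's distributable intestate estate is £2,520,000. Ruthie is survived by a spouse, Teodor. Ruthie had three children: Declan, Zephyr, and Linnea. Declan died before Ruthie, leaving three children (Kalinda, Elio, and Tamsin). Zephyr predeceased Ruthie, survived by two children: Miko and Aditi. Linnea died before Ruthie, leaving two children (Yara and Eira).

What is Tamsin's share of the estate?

Tamsin receives £210,000.

The spouse counts as an additional share at the children's level, so there are 4 primary shares of £630,000. Teodor takes one such share (£630,000).
The children's combined portion (£1,890,000) is divided into 3 shares of £630,000: Declan's £630,000 share passes to Declan's issue; Zephyr's £630,000 share passes to Zephyr's issue; Linnea's £630,000 share passes to Linnea's issue.
Declan's share (£630,000) is divided into 3 shares of £210,000: Kalinda, Elio, and Tamsin each take £210,000.
Zephyr's share (£630,000) is divided into 2 shares of £315,000: Miko and Aditi each take £315,000.
Linnea's share (£630,000) is divided into 2 shares of £315,000: Yara and Eira each take £315,000.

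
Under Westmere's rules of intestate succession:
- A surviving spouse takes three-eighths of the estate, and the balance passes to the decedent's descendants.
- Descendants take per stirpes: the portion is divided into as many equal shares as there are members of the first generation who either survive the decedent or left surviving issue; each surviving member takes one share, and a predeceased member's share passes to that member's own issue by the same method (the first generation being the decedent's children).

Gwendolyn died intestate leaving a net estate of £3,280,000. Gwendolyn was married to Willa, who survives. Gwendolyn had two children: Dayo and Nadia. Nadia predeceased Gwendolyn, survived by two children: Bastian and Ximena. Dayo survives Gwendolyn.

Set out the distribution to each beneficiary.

Willa takes three-eighths of £3,280,000 = £1,230,000. The remaining £2,050,000 passes to the descendants.
The descendants' portion (£2,050,000) is divided into 2 shares of £1,025,000: Dayo takes £1,025,000; Nadia's £1,025,000 share passes to Nadia's issue.
Nadia's share (£1,025,000) is divided into 2 shares of £512,500: Bastian and Ximena each take £512,500.

Willa: £1,230,000; Dayo: £1,025,000; Bastian: £512,500; Ximena: £512,500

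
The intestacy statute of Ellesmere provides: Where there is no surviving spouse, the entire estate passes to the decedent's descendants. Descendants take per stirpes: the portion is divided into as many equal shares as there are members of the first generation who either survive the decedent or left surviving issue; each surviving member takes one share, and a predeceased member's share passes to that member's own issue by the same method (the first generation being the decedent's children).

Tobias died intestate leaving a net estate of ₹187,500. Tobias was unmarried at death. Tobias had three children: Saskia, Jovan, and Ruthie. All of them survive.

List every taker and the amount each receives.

Saskia: ₹62,500; Jovan: ₹62,500; Ruthie: ₹62,500

The entire ₹187,500 passes to the descendants.
That amount (₹187,500) is divided into 3 shares of ₹62,500: Saskia, Jovan, and Ruthie each take ₹62,500.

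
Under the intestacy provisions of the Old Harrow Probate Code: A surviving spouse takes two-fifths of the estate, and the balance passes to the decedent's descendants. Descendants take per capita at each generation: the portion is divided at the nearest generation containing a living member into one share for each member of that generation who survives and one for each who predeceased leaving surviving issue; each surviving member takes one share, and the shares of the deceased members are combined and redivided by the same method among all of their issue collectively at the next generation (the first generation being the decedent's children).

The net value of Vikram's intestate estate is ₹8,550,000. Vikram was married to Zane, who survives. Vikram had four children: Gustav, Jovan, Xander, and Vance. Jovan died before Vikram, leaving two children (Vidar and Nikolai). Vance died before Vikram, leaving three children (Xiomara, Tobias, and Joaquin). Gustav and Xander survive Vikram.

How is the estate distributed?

Zane: ₹3,420,000; Gustav: ₹1,282,500; Vidar: ₹513,000; Nikolai: ₹513,000; Xander: ₹1,282,500; Xiomara: ₹513,000; Tobias: ₹513,000; Joaquin: ₹513,000

Zane takes two-fifths of ₹8,550,000 = ₹3,420,000. The remaining ₹5,130,000 passes to the descendants.
The descendants' portion (₹5,130,000) is divided at the children's generation into 4 shares of ₹1,282,500. Gustav and Xander each take ₹1,282,500. The 2 shares of the deceased (Jovan and Vance) are combined into a pool of ₹2,565,000.
That pool (₹2,565,000) is divided at the grandchildren's generation equally among Vidar, Nikolai, Xiomara, Tobias, and Joaquin: ₹513,000 each.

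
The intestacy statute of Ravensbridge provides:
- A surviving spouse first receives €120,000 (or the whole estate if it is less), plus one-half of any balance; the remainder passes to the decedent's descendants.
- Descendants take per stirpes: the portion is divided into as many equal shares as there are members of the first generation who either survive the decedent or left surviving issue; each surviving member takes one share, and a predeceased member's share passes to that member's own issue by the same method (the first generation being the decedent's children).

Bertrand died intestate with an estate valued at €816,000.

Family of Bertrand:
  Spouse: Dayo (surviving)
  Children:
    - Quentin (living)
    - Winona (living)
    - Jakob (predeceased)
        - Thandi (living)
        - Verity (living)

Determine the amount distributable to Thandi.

Dayo first takes €120,000, leaving a balance of €696,000. Dayo then takes one-half of the balance (€348,000), for a total of €468,000. The remaining €348,000 passes to the descendants.
The descendants' portion (€348,000) is divided into 3 shares of €116,000: Quentin and Winona each take €116,000; Jakob's €116,000 share passes to Jakob's issue.
Jakob's share (€116,000) is divided into 2 shares of €58,000: Thandi and Verity each take €58,000.

Thandi receives €58,000.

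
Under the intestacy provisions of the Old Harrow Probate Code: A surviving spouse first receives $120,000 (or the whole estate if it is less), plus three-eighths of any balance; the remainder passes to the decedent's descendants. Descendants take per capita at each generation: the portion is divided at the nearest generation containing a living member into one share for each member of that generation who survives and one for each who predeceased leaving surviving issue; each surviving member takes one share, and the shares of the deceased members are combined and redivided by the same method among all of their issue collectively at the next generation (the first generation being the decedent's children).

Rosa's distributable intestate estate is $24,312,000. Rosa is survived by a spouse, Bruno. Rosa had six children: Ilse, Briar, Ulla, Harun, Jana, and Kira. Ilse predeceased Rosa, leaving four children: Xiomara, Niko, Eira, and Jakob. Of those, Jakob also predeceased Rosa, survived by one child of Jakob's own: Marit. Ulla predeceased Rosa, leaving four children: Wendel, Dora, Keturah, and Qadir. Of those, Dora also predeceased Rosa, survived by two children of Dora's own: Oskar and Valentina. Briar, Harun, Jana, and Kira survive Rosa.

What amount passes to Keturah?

Keturah receives $630,000.

Bruno first takes $120,000, leaving a balance of $24,192,000. Bruno then takes three-eighths of the balance ($9,072,000), for a total of $9,192,000. The remaining $15,120,000 passes to the descendants.
The descendants' portion ($15,120,000) is divided at the children's generation into 6 shares of $2,520,000. Briar, Harun, Jana, and Kira each take $2,520,000. The 2 shares of the deceased (Ilse and Ulla) are combined into a pool of $5,040,000.
That pool ($5,040,000) is divided at the grandchildren's generation into 8 shares of $630,000. Xiomara, Niko, Eira, Wendel, Keturah, and Qadir each take $630,000. The 2 shares of the deceased (Jakob and Dora) are combined into a pool of $1,260,000.
That pool ($1,260,000) is divided at the great-grandchildren's generation equally among Marit, Oskar, and Valentina: $420,000 each.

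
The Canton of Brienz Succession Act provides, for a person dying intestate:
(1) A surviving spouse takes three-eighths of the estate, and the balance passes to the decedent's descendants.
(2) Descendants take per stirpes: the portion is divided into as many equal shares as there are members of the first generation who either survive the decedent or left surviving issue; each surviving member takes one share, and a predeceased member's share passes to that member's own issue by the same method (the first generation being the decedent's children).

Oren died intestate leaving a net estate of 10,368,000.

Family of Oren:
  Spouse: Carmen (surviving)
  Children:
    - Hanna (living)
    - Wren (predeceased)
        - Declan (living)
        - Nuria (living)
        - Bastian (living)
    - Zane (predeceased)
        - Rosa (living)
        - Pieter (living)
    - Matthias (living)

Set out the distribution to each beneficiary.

Carmen takes three-eighths of 10,368,000 = 3,888,000. The remaining 6,480,000 passes to the descendants.
The descendants' portion (6,480,000) is divided into 4 shares of 1,620,000: Hanna and Matthias each take 1,620,000; Wren's 1,620,000 share passes to Wren's issue; Zane's 1,620,000 share passes to Zane's issue.
Wren's share (1,620,000) is divided into 3 shares of 540,000: Declan, Nuria, and Bastian each take 540,000.
Zane's share (1,620,000) is divided into 2 shares of 810,000: Rosa and Pieter each take 810,000.

Carmen: 3,888,000; Hanna: 1,620,000; Declan: 540,000; Nuria: 540,000; Bastian: 540,000; Rosa: 810,000; Pieter: 810,000; Matthias: 1,620,000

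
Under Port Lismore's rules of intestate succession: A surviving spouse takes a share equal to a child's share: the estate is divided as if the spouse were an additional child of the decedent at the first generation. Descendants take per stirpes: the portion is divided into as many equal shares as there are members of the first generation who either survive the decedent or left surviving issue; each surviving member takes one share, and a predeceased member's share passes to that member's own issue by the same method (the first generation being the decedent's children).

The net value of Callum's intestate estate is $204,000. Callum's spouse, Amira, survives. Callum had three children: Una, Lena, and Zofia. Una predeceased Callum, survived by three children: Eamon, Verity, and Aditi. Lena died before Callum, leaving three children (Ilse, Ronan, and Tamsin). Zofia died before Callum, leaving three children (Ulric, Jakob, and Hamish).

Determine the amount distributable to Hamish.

Hamish receives $17,000.

The spouse counts as an additional share at the children's level, so there are 4 primary shares of $51,000. Amira takes one such share ($51,000).
The children's combined portion ($153,000) is divided into 3 shares of $51,000: Una's $51,000 share passes to Una's issue; Lena's $51,000 share passes to Lena's issue; Zofia's $51,000 share passes to Zofia's issue.
Una's share ($51,000) is divided into 3 shares of $17,000: Eamon, Verity, and Aditi each take $17,000.
Lena's share ($51,000) is divided into 3 shares of $17,000: Ilse, Ronan, and Tamsin each take $17,000.
Zofia's share ($51,000) is divided into 3 shares of $17,000: Ulric, Jakob, and Hamish each take $17,000.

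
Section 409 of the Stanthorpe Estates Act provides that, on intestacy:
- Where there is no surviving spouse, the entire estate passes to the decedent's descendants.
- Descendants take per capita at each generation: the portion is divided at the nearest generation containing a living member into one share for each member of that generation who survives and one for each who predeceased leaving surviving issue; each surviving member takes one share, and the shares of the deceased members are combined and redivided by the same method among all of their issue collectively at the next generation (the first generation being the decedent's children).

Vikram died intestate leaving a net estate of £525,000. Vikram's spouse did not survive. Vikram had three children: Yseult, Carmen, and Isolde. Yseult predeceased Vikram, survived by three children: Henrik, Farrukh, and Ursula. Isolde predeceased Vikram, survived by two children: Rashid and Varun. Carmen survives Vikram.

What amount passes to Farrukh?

The entire £525,000 passes to the descendants.
That amount (£525,000) is divided at the children's generation into 3 shares of £175,000. Carmen takes £175,000. The 2 shares of the deceased (Yseult and Isolde) are combined into a pool of £350,000.
That pool (£350,000) is divided at the grandchildren's generation equally among Henrik, Farrukh, Ursula, Rashid, and Varun: £70,000 each.

Farrukh receives £70,000.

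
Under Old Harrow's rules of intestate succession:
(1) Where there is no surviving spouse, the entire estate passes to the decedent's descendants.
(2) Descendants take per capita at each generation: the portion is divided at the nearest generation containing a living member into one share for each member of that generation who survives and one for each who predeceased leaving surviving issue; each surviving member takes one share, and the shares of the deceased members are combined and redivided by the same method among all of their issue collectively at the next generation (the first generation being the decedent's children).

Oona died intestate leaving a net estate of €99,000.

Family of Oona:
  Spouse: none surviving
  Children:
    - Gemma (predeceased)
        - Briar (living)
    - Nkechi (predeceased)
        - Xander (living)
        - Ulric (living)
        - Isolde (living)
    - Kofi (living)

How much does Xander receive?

Xander receives €16,500.

The entire €99,000 passes to the descendants.
That amount (€99,000) is divided at the children's generation into 3 shares of €33,000. Kofi takes €33,000. The 2 shares of the deceased (Gemma and Nkechi) are combined into a pool of €66,000.
That pool (€66,000) is divided at the grandchildren's generation equally among Briar, Xander, Ulric, and Isolde: €16,500 each.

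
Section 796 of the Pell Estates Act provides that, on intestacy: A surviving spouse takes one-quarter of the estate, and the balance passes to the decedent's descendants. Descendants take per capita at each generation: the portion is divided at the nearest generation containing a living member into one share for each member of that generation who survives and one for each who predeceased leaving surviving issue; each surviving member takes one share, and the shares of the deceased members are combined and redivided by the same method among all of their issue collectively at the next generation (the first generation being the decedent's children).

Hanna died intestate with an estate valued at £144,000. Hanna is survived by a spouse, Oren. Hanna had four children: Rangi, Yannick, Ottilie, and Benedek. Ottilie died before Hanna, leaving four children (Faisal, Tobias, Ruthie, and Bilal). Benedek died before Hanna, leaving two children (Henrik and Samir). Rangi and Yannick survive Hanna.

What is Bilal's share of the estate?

Oren takes one-quarter of £144,000 = £36,000. The remaining £108,000 passes to the descendants.
The descendants' portion (£108,000) is divided at the children's generation into 4 shares of £27,000. Rangi and Yannick each take £27,000. The 2 shares of the deceased (Ottilie and Benedek) are combined into a pool of £54,000.
That pool (£54,000) is divided at the grandchildren's generation equally among Faisal, Tobias, Ruthie, Bilal, Henrik, and Samir: £9,000 each.

Bilal receives £9,000.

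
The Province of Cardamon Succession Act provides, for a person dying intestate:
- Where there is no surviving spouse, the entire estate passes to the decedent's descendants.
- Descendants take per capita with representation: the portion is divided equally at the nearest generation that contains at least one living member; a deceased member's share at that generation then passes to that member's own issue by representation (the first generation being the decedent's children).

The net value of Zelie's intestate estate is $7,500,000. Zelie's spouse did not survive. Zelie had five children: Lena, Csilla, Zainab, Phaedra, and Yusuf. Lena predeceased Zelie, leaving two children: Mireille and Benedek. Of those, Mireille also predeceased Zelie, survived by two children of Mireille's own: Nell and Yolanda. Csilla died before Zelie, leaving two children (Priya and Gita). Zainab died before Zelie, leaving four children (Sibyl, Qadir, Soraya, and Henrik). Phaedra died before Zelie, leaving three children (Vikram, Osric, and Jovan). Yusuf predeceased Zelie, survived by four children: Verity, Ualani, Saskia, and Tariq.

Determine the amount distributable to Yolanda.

Yolanda receives $250,000.

The entire $7,500,000 passes to the descendants.
No child survives, so the initial division is made at the grandchildren's generation.
That amount ($7,500,000) is divided into 15 shares of $500,000: Benedek, Priya, Gita, Sibyl, Qadir, Soraya, Henrik, Vikram, Osric, Jovan, Verity, Ualani, Saskia, and Tariq each take $500,000; Mireille's $500,000 share passes to Mireille's issue.
Mireille's share ($500,000) is divided into 2 shares of $250,000: Nell and Yolanda each take $250,000.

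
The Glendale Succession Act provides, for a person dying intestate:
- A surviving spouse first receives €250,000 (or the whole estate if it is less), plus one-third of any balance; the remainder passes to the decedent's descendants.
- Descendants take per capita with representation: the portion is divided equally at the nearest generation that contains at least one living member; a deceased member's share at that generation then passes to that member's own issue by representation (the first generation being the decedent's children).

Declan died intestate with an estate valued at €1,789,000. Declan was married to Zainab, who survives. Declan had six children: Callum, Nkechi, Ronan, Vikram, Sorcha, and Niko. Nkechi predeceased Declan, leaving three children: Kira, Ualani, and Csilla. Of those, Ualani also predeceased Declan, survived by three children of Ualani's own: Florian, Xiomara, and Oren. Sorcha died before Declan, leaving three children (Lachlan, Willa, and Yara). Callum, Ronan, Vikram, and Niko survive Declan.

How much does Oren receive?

Zainab first takes €250,000, leaving a balance of €1,539,000. Zainab then takes one-third of the balance (€513,000), for a total of €763,000. The remaining €1,026,000 passes to the descendants.
The descendants' portion (€1,026,000) is divided into 6 shares of €171,000: Callum, Ronan, Vikram, and Niko each take €171,000; Nkechi's €171,000 share passes to Nkechi's issue; Sorcha's €171,000 share passes to Sorcha's issue.
Nkechi's share (€171,000) is divided into 3 shares of €57,000: Kira and Csilla each take €57,000; Ualani's €57,000 share passes to Ualani's issue.
Ualani's share (€57,000) is divided into 3 shares of €19,000: Florian, Xiomara, and Oren each take €19,000.
Sorcha's share (€171,000) is divided into 3 shares of €57,000: Lachlan, Willa, and Yara each take €57,000.

Oren receives €19,000.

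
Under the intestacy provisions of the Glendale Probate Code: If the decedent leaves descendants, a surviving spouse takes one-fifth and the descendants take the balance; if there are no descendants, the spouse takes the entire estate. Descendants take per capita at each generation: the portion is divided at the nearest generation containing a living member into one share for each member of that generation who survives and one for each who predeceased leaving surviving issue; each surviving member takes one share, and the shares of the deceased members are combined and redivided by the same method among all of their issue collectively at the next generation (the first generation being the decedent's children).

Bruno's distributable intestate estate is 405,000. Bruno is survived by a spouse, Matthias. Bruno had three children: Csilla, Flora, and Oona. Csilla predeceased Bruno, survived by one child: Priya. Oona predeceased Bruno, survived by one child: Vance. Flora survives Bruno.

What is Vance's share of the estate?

Vance receives 108,000.

Matthias takes one-fifth of 405,000 = 81,000. The remaining 324,000 passes to the descendants.
The descendants' portion (324,000) is divided at the children's generation into 3 shares of 108,000. Flora takes 108,000. The 2 shares of the deceased (Csilla and Oona) are combined into a pool of 216,000.
That pool (216,000) is divided at the grandchildren's generation equally among Priya and Vance: 108,000 each.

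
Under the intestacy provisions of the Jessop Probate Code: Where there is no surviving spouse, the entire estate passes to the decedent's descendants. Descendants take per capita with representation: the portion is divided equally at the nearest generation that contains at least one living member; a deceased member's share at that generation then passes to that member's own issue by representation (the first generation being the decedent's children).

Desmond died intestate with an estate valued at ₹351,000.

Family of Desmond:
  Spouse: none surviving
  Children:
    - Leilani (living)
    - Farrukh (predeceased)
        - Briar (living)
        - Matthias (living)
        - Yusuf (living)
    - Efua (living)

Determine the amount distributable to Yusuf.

The entire ₹351,000 passes to the descendants.
That amount (₹351,000) is divided into 3 shares of ₹117,000: Leilani and Efua each take ₹117,000; Farrukh's ₹117,000 share passes to Farrukh's issue.
Farrukh's share (₹117,000) is divided into 3 shares of ₹39,000: Briar, Matthias, and Yusuf each take ₹39,000.

Yusuf receives ₹39,000.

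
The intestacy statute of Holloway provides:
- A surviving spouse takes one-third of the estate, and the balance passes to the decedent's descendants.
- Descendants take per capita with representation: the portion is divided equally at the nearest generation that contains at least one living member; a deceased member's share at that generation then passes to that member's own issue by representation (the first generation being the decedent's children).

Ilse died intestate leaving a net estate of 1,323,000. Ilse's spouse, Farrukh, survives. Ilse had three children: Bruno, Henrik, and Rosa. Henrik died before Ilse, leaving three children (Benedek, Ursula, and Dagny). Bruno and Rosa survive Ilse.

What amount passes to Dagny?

Dagny receives 98,000.

Farrukh takes one-third of 1,323,000 = 441,000. The remaining 882,000 passes to the descendants.
The descendants' portion (882,000) is divided into 3 shares of 294,000: Bruno and Rosa each take 294,000; Henrik's 294,000 share passes to Henrik's issue.
Henrik's share (294,000) is divided into 3 shares of 98,000: Benedek, Ursula, and Dagny each take 98,000.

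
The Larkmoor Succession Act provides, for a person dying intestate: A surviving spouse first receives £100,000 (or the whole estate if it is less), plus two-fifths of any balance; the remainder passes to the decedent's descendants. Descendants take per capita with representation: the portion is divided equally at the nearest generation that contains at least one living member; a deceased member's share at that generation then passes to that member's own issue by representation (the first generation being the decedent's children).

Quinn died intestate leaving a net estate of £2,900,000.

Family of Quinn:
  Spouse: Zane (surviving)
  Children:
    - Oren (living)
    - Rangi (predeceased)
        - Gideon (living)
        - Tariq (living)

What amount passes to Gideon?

Zane first takes £100,000, leaving a balance of £2,800,000. Zane then takes two-fifths of the balance (£1,120,000), for a total of £1,220,000. The remaining £1,680,000 passes to the descendants.
The descendants' portion (£1,680,000) is divided into 2 shares of £840,000: Oren takes £840,000; Rangi's £840,000 share passes to Rangi's issue.
Rangi's share (£840,000) is divided into 2 shares of £420,000: Gideon and Tariq each take £420,000.

Gideon receives £420,000.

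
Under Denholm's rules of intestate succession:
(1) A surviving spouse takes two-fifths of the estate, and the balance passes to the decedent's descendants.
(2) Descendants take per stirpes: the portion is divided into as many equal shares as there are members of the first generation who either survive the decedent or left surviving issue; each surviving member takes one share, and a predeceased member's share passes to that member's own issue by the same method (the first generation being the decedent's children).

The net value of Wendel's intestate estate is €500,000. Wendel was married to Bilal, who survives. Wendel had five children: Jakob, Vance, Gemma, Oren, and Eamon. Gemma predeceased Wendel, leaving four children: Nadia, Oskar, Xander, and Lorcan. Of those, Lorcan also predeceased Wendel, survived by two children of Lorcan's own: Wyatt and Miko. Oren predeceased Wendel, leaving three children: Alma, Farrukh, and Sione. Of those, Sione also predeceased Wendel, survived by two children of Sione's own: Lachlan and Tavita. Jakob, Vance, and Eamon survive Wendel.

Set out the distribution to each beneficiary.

Bilal takes two-fifths of €500,000 = €200,000. The remaining €300,000 passes to the descendants.
The descendants' portion (€300,000) is divided into 5 shares of €60,000: Jakob, Vance, and Eamon each take €60,000; Gemma's €60,000 share passes to Gemma's issue; Oren's €60,000 share passes to Oren's issue.
Gemma's share (€60,000) is divided into 4 shares of €15,000: Nadia, Oskar, and Xander each take €15,000; Lorcan's €15,000 share passes to Lorcan's issue.
Lorcan's share (€15,000) is divided into 2 shares of €7,500: Wyatt and Miko each take €7,500.
Oren's share (€60,000) is divided into 3 shares of €20,000: Alma and Farrukh each take €20,000; Sione's €20,000 share passes to Sione's issue.
Sione's share (€20,000) is divided into 2 shares of €10,000: Lachlan and Tavita each take €10,000.

Bilal: €200,000; Jakob: €60,000; Vance: €60,000; Nadia: €15,000; Oskar: €15,000; Xander: €15,000; Wyatt: €7,500; Miko: €7,500; Alma: €20,000; Farrukh: €20,000; Lachlan: €10,000; Tavita: €10,000; Eamon: €60,000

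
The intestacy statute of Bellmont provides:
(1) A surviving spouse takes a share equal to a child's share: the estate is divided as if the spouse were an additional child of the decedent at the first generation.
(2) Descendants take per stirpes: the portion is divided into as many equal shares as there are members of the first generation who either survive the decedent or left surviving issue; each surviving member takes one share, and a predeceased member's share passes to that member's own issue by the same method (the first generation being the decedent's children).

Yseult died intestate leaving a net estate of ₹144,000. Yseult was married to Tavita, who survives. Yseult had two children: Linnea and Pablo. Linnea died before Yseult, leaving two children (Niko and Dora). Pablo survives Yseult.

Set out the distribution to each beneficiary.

Tavita: ₹48,000; Niko: ₹24,000; Dora: ₹24,000; Pablo: ₹48,000

The spouse counts as an additional share at the children's level, so there are 3 primary shares of ₹48,000. Tavita takes one such share (₹48,000).
The children's combined portion (₹96,000) is divided into 2 shares of ₹48,000: Pablo takes ₹48,000; Linnea's ₹48,000 share passes to Linnea's issue.
Linnea's share (₹48,000) is divided into 2 shares of ₹24,000: Niko and Dora each take ₹24,000.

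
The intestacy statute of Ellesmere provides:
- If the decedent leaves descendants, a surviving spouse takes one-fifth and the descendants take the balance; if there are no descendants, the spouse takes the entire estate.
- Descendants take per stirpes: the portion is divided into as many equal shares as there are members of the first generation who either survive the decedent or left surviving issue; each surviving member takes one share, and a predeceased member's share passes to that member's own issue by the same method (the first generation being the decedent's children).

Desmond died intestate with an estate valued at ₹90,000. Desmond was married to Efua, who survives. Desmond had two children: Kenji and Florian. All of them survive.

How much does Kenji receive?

Kenji receives ₹36,000.

Efua takes one-fifth of ₹90,000 = ₹18,000. The remaining ₹72,000 passes to the descendants.
The descendants' portion (₹72,000) is divided into 2 shares of ₹36,000: Kenji and Florian each take ₹36,000.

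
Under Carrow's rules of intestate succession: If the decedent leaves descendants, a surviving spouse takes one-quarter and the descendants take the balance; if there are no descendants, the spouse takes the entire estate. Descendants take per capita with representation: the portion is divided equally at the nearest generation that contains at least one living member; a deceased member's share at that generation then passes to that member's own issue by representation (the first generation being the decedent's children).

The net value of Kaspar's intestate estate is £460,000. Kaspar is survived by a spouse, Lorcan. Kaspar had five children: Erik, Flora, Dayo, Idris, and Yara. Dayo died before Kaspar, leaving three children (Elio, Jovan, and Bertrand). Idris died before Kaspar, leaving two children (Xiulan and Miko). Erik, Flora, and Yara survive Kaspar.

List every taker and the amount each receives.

Lorcan takes one-quarter of £460,000 = £115,000. The remaining £345,000 passes to the descendants.
The descendants' portion (£345,000) is divided into 5 shares of £69,000: Erik, Flora, and Yara each take £69,000; Dayo's £69,000 share passes to Dayo's issue; Idris's £69,000 share passes to Idris's issue.
Dayo's share (£69,000) is divided into 3 shares of £23,000: Elio, Jovan, and Bertrand each take £23,000.
Idris's share (£69,000) is divided into 2 shares of £34,500: Xiulan and Miko each take £34,500.

Lorcan: £115,000; Erik: £69,000; Flora: £69,000; Elio: £23,000; Jovan: £23,000; Bertrand: £23,000; Xiulan: £34,500; Miko: £34,500; Yara: £69,000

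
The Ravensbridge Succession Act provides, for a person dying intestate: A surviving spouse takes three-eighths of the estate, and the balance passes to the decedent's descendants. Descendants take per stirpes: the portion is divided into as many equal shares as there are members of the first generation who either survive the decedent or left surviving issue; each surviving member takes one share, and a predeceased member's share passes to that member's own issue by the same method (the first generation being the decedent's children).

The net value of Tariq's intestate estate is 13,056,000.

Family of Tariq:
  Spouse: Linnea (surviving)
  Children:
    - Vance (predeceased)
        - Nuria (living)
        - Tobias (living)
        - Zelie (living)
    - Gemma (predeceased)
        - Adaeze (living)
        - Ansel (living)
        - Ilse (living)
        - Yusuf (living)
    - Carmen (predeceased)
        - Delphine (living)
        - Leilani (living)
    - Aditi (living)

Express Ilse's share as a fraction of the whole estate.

Ilse receives 5/128 of the estate.

Linnea takes three-eighths of 13,056,000 = 4,896,000. The remaining 8,160,000 passes to the descendants.
The descendants' portion (8,160,000) is divided into 4 shares of 2,040,000: Aditi takes 2,040,000; Vance's 2,040,000 share passes to Vance's issue; Gemma's 2,040,000 share passes to Gemma's issue; Carmen's 2,040,000 share passes to Carmen's issue.
Vance's share (2,040,000) is divided into 3 shares of 680,000: Nuria, Tobias, and Zelie each take 680,000.
Gemma's share (2,040,000) is divided into 4 shares of 510,000: Adaeze, Ansel, Ilse, and Yusuf each take 510,000.
Carmen's share (2,040,000) is divided into 2 shares of 1,020,000: Delphine and Leilani each take 1,020,000.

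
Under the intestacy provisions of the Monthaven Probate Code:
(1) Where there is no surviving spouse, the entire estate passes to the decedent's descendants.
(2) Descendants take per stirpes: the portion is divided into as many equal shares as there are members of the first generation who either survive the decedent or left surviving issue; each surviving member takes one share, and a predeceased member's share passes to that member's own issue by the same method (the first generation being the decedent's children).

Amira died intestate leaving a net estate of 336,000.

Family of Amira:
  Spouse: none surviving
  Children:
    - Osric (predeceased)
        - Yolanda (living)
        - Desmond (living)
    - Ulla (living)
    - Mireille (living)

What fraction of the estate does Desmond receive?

Desmond receives 1/6 of the estate.

The entire 336,000 passes to the descendants.
That amount (336,000) is divided into 3 shares of 112,000: Ulla and Mireille each take 112,000; Osric's 112,000 share passes to Osric's issue.
Osric's share (112,000) is divided into 2 shares of 56,000: Yolanda and Desmond each take 56,000.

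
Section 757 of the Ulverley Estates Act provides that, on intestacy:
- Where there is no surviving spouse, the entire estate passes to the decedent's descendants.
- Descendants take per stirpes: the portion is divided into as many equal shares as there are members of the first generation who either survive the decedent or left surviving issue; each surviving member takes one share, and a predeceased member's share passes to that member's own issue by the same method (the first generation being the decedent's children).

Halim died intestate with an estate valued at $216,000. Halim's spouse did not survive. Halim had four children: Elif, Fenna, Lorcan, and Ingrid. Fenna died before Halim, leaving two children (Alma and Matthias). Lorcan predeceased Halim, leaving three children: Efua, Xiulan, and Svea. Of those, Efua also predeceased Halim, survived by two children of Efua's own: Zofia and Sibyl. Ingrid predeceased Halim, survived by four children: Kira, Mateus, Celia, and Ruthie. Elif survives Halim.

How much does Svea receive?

The entire $216,000 passes to the descendants.
That amount ($216,000) is divided into 4 shares of $54,000: Elif takes $54,000; Fenna's $54,000 share passes to Fenna's issue; Lorcan's $54,000 share passes to Lorcan's issue; Ingrid's $54,000 share passes to Ingrid's issue.
Fenna's share ($54,000) is divided into 2 shares of $27,000: Alma and Matthias each take $27,000.
Lorcan's share ($54,000) is divided into 3 shares of $18,000: Xiulan and Svea each take $18,000; Efua's $18,000 share passes to Efua's issue.
Efua's share ($18,000) is divided into 2 shares of $9,000: Zofia and Sibyl each take $9,000.
Ingrid's share ($54,000) is divided into 4 shares of $13,500: Kira, Mateus, Celia, and Ruthie each take $13,500.

Svea receives $18,000.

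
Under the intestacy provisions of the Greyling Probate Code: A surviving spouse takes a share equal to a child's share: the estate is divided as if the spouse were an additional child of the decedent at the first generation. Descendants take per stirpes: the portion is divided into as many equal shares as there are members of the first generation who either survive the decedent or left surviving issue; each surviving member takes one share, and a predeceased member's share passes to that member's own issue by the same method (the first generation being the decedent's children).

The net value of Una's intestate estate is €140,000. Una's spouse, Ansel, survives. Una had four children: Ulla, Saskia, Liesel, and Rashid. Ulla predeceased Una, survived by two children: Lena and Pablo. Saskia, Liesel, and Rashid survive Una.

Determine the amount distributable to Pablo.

The spouse counts as an additional share at the children's level, so there are 5 primary shares of €28,000. Ansel takes one such share (€28,000).
The children's combined portion (€112,000) is divided into 4 shares of €28,000: Saskia, Liesel, and Rashid each take €28,000; Ulla's €28,000 share passes to Ulla's issue.
Ulla's share (€28,000) is divided into 2 shares of €14,000: Lena and Pablo each take €14,000.

Pablo receives €14,000.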